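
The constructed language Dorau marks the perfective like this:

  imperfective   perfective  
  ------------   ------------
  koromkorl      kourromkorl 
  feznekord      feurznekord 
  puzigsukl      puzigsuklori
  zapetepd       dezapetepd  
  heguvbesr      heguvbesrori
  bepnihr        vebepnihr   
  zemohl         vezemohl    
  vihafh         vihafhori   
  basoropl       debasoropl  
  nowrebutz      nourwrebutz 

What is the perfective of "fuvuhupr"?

"fuvuhupr" has second-to-last letter 'p'. The stems whose second-to-last letter is 'p' (zapetepd → dezapetepd, basoropl → debasoropl) add the prefix de-.
The other patterns: stems whose second-to-last letter is 'r' or 't' insert -ur- after the first vowel; stems whose second-to-last letter is 'h' add the prefix ve-; stems whose second-to-last letter is 'f', 'k' or 's' add -ori.
So fuvuhupr → defuvuhupr.

defuvuhupr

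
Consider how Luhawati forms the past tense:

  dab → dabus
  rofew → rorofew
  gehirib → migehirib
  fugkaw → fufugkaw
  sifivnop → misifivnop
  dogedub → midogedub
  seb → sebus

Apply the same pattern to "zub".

"zub" has 1 vowel. The stems with 1 vowel (seb → sebus, dab → dabus) add -us.
The other patterns: stems with 2 vowels repeat the first consonant+vowel as a prefix; stems with 3 vowels add the prefix mi-.
So zub → zubus.

zubus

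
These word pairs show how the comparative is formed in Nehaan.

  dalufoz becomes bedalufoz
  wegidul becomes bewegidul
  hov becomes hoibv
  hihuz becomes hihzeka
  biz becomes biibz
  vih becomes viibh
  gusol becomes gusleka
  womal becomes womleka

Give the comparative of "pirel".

biz and hihuz both end in -z yet inflect differently (biibz, hihzeka), so the final letter is not what conditions the rule; the number of vowels is.
"pirel" has 2 vowels. The stems with 2 vowels (gusol → gusleka, womal → womleka, hihuz → hihzeka) delete the last vowel and add -eka.
The other patterns: stems with 1 vowel insert -ib- after the first vowel; stems with 3 vowels add the prefix be-.
So pirel → pirleka.

pirleka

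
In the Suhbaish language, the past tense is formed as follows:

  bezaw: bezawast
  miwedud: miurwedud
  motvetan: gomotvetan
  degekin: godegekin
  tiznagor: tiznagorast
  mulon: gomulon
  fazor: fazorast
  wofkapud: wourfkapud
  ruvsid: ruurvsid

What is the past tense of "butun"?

gobutun

degekin and ruvsid both have last vowel 'i' yet inflect differently (godegekin, ruurvsid), so the last vowel is not what conditions the rule; the final letter is.
"butun" ends in -n. The stems ending in -n (mulon → gomulon, motvetan → gomotvetan, degekin → godegekin) add the prefix go-.
So butun → gobutun.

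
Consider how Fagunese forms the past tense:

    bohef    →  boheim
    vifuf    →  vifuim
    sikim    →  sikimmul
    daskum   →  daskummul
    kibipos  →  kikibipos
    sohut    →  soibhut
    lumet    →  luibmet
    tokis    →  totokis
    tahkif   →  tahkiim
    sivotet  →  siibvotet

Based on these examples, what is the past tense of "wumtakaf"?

wumtakaim

sikim and tokis both have last vowel 'i' yet inflect differently (sikimmul, totokis), so the last vowel is not what conditions the rule; the final letter is.
"wumtakaf" ends in -f. The stems ending in -f (tahkif → tahkiim, vifuf → vifuim, bohef → boheim) drop the final letter and add -im.
The other patterns: stems ending in -m double the final consonant and add -ul; stems ending in -s repeat the first consonant+vowel as a prefix; stems ending in -t insert -ib- after the first vowel.
So wumtakaf → wumtakaim.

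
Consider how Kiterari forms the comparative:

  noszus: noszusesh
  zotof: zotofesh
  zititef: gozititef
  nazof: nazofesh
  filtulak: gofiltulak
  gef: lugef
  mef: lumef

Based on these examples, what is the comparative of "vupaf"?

mef and zotof both end in -f yet inflect differently (lumef, zotofesh), so the final letter is not what conditions the rule; the number of vowels is.
"vupaf" has 2 vowels. The stems with 2 vowels (zotof → zotofesh, noszus → noszusesh, nazof → nazofesh) add -esh.
So vupaf → vupafesh.

vupafesh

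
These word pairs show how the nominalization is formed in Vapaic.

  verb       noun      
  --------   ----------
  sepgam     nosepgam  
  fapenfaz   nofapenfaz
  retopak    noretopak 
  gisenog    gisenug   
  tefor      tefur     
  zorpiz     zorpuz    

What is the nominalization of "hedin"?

fapenfaz and zorpiz both end in -z yet inflect differently (nofapenfaz, zorpuz), so the final letter is not what conditions the rule; the last vowel is.
"hedin" has last vowel 'i'. The one such stem in the data (zorpiz → zorpuz) changes the last vowel to 'u' (as do gisenog, tefor), so the same rule applies.
The other pattern: stems whose last vowel is 'a' add the prefix no-.
So hedin → hedun.

hedun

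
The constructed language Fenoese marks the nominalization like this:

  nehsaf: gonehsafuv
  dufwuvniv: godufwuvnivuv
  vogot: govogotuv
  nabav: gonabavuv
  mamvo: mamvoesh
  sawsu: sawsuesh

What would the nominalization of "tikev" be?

vogot and mamvo both have last vowel 'o' yet inflect differently (govogotuv, mamvoesh), so the last vowel is not what conditions the rule; whether the stem ends in a vowel or a consonant is.
"tikev" ends in a consonant. The stems ending in a consonant (nehsaf → gonehsafuv, dufwuvniv → godufwuvnivuv, vogot → govogotuv) add go- … -uv around the stem.
The other pattern: stems ending in a vowel add -esh.
So tikev → gotikevuv.

gotikevuv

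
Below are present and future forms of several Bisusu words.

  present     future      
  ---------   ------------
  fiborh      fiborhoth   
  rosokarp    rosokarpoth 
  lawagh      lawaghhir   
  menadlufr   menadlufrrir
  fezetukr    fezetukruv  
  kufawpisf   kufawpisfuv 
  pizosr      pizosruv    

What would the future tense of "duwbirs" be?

duwbirsoth

fiborh and lawagh both end in -h yet inflect differently (fiborhoth, lawaghhir), so the final letter is not what conditions the rule; the second-to-last letter is.
"duwbirs" has second-to-last letter 'r'. The stems whose second-to-last letter is 'r' (fiborh → fiborhoth, rosokarp → rosokarpoth) add -oth.
The other patterns: stems whose second-to-last letter is 'f' or 'g' double the final consonant and add -ir; stems whose second-to-last letter is 'k' or 's' add -uv.
So duwbirs → duwbirsoth.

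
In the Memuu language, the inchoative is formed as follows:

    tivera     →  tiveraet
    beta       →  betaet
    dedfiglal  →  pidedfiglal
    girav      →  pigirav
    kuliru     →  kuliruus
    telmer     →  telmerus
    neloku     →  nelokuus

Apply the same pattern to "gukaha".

gukahaet

tivera and dedfiglal both have last vowel 'a' yet inflect differently (tiveraet, pidedfiglal), so the last vowel is not what conditions the rule; the final letter is.
"gukaha" ends in -a. The stems ending in -a (tivera → tiveraet, beta → betaet) add -et.
The other patterns: stems ending in -l or -v add the prefix pi-; stems ending in -r or -u add -us.
So gukaha → gukahaet.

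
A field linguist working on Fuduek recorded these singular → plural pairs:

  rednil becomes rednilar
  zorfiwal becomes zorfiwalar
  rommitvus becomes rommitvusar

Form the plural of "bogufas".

Every pair shown (rednil → rednilar, zorfiwal → zorfiwalar, rommitvus → rommitvusar) follows the same rule: add -ar.
So bogufas → bogufasar.

bogufasar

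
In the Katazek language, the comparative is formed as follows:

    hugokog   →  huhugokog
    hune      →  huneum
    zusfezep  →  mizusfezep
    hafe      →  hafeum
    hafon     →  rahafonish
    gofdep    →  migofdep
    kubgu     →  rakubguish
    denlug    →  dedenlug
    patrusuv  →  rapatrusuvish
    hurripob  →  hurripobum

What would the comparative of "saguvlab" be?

saguvlabum

hafe and gofdep both have last vowel 'e' yet inflect differently (hafeum, migofdep), so the last vowel is not what conditions the rule; the final letter is.
"saguvlab" ends in -b. The one such stem in the data (hurripob → hurripobum) adds -um, so the same rule applies.
The other patterns: stems ending in -p add the prefix mi-; stems ending in -g repeat the first consonant+vowel as a prefix; stems ending in -n, -u or -v add ra- … -ish around the stem.
So saguvlab → saguvlabum.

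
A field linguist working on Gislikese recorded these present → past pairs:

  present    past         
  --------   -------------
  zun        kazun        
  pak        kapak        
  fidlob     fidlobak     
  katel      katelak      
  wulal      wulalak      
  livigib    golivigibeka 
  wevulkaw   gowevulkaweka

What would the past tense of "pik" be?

fidlob and livigib both end in -b yet inflect differently (fidlobak, golivigibeka), so the final letter is not what conditions the rule; the number of vowels is.
"pik" has 1 vowel. The stems with 1 vowel (zun → kazun, pak → kapak) add the prefix ka-.
So pik → kapik.

kapik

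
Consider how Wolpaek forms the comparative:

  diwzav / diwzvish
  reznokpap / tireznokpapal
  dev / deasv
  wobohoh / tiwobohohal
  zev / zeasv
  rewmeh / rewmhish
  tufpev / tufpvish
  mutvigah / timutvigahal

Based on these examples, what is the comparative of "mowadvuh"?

dev and diwzav both end in -v yet inflect differently (deasv, diwzvish), so the final letter is not what conditions the rule; the number of vowels is.
"mowadvuh" has 3 vowels. The stems with 3 vowels (wobohoh → tiwobohohal, reznokpap → tireznokpapal, mutvigah → timutvigahal) add ti- … -al around the stem.
The other patterns: stems with 1 vowel insert -as- after the first vowel; stems with 2 vowels delete the last vowel and add -ish.
So mowadvuh → timowadvuhal.

timowadvuhal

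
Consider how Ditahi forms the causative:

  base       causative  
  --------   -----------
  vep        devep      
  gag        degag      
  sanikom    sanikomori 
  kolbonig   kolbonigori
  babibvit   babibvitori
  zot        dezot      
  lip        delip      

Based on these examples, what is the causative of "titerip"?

titeripori

zot and babibvit both end in -t yet inflect differently (dezot, babibvitori), so the final letter is not what conditions the rule; the number of vowels is.
"titerip" has 3 vowels. The stems with 3 vowels (sanikom → sanikomori, babibvit → babibvitori, kolbonig → kolbonigori) add -ori.
So titerip → titeripori.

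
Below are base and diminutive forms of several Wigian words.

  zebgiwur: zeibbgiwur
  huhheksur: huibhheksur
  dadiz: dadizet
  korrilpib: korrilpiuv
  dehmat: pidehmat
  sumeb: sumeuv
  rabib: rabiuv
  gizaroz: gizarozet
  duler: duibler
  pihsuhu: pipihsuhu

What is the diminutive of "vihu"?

pivihu

"vihu" ends in -u. The one such stem in the data (pihsuhu → pipihsuhu) adds the prefix pi-, so the same rule applies.
The other patterns: stems ending in -b drop the final letter and add -uv; stems ending in -r insert -ib- after the first vowel; stems ending in -z add -et.
So vihu → pivihu.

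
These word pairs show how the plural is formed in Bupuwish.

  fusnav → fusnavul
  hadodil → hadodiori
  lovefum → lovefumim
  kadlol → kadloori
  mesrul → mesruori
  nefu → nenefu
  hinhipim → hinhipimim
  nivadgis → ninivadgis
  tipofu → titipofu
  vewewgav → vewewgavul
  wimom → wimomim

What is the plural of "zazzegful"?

"zazzegful" ends in -l. The stems ending in -l (kadlol → kadloori, hadodil → hadodiori, mesrul → mesruori) drop the final letter and add -ori.
The other patterns: stems ending in -m add -im; stems ending in -v add -ul; stems ending in -s or -u repeat the first consonant+vowel as a prefix.
So zazzegful → zazzegfuori.

zazzegfuori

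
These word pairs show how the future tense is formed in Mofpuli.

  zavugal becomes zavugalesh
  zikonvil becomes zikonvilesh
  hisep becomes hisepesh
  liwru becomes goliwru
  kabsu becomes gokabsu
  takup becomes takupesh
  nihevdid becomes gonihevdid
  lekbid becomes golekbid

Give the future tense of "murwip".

"murwip" ends in -p. The stems ending in -p (takup → takupesh, hisep → hisepesh) add -esh.
The other pattern: stems ending in -d or -u add the prefix go-.
So murwip → murwipesh.

murwipesh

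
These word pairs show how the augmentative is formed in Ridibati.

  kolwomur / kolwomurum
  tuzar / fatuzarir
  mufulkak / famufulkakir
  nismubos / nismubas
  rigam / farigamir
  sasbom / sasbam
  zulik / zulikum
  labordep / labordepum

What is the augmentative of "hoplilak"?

fahoplilakir

sasbom and rigam both end in -m yet inflect differently (sasbam, farigamir), so the final letter is not what conditions the rule; the last vowel is.
"hoplilak" has last vowel 'a'. The stems whose last vowel is 'a' (mufulkak → famufulkakir, tuzar → fatuzarir, rigam → farigamir) add fa- … -ir around the stem.
So hoplilak → fahoplilakir.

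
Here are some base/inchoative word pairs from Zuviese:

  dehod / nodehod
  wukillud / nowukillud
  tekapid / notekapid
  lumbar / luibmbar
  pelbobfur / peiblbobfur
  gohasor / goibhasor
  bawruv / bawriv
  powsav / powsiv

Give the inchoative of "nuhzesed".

nonuhzesed

wukillud and pelbobfur both have last vowel 'u' yet inflect differently (nowukillud, peiblbobfur), so the last vowel is not what conditions the rule; the final letter is.
"nuhzesed" ends in -d. The stems ending in -d (dehod → nodehod, wukillud → nowukillud, tekapid → notekapid) add the prefix no-.
So nuhzesed → nonuhzesed.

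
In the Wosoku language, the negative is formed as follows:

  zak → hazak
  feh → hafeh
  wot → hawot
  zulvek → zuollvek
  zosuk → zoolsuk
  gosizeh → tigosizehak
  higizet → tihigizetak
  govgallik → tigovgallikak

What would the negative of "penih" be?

zak and zulvek both end in -k yet inflect differently (hazak, zuollvek), so the final letter is not what conditions the rule; the number of vowels is.
"penih" has 2 vowels. The stems with 2 vowels (zulvek → zuollvek, zosuk → zoolsuk) insert -ol- after the first vowel.
The other patterns: stems with 1 vowel add the prefix ha-; stems with 3 vowels add ti- … -ak around the stem.
So penih → peolnih.

peolnih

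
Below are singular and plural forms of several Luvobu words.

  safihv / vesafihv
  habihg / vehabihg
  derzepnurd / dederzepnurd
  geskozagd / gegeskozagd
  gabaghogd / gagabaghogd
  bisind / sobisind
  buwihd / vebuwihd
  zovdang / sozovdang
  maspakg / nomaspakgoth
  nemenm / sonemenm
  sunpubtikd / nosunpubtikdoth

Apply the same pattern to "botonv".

sobotonv

habihg and maspakg both end in -g yet inflect differently (vehabihg, nomaspakgoth), so the final letter is not what conditions the rule; the second-to-last letter is.
"botonv" has second-to-last letter 'n'. The stems whose second-to-last letter is 'n' (nemenm → sonemenm, bisind → sobisind, zovdang → sozovdang) add the prefix so-.
The other patterns: stems whose second-to-last letter is 'h' add the prefix ve-; stems whose second-to-last letter is 'k' add no- … -oth around the stem; stems whose second-to-last letter is 'g' or 'r' repeat the first consonant+vowel as a prefix.
So botonv → sobotonv.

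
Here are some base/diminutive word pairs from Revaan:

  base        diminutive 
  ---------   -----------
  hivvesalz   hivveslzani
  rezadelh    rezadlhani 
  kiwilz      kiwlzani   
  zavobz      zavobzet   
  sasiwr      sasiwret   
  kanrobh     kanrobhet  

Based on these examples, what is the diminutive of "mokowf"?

hivvesalz and zavobz both end in -z yet inflect differently (hivveslzani, zavobzet), so the final letter is not what conditions the rule; the second-to-last letter is.
"mokowf" has second-to-last letter 'w'. The one such stem in the data (sasiwr → sasiwret) adds -et, so the same rule applies.
The other pattern: stems whose second-to-last letter is 'l' delete the last vowel and add -ani.
So mokowf → mokowfet.

mokowfet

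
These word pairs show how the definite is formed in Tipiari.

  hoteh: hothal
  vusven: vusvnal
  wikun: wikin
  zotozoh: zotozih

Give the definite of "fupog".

"fupog" has last vowel 'o'. The one such stem in the data (zotozoh → zotozih) changes the last vowel to 'i' (as does wikun), so the same rule applies.
So fupog → fupig.

fupig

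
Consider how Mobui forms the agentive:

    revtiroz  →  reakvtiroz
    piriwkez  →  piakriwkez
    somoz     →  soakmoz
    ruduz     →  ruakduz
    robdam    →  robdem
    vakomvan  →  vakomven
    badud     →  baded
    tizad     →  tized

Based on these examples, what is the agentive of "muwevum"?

muwevem

ruduz and badud both have last vowel 'u' yet inflect differently (ruakduz, baded), so the last vowel is not what conditions the rule; the final letter is.
"muwevum" ends in -m. The one such stem in the data (robdam → robdem) changes the last vowel to 'e' (as do vakomvan, badud), so the same rule applies.
So muwevum → muwevem.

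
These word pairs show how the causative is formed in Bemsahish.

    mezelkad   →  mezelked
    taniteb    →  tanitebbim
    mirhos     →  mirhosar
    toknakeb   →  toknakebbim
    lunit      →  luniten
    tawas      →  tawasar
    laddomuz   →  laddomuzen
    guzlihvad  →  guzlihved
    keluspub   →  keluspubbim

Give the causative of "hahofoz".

hahofozen

tawas and mezelkad both have last vowel 'a' yet inflect differently (tawasar, mezelked), so the last vowel is not what conditions the rule; the final letter is.
"hahofoz" ends in -z. The one such stem in the data (laddomuz → laddomuzen) adds -en, so the same rule applies.
The other patterns: stems ending in -s add -ar; stems ending in -b double the final consonant and add -im; stems ending in -d change the last vowel to 'e'.
So hahofoz → hahofozen.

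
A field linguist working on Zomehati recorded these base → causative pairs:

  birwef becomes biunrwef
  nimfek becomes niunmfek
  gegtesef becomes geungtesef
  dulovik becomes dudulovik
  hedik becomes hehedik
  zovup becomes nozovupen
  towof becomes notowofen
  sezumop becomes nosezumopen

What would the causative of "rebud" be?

nimfek and dulovik both end in -k yet inflect differently (niunmfek, dudulovik), so the final letter is not what conditions the rule; the last vowel is.
"rebud" has last vowel 'u'. The one such stem in the data (zovup → nozovupen) adds no- … -en around the stem, so the same rule applies.
The other patterns: stems whose last vowel is 'e' insert -un- after the first vowel; stems whose last vowel is 'i' repeat the first consonant+vowel as a prefix.
So rebud → norebuden.

norebuden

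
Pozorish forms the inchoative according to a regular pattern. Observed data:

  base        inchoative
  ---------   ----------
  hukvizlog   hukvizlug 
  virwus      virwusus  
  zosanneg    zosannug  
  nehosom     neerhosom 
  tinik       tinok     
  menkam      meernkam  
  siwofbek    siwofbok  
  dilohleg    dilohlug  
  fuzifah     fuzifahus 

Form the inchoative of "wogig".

wogug

nehosom and hukvizlog both have last vowel 'o' yet inflect differently (neerhosom, hukvizlug), so the last vowel is not what conditions the rule; the final letter is.
"wogig" ends in -g. The stems ending in -g (hukvizlog → hukvizlug, dilohleg → dilohlug, zosanneg → zosannug) change the last vowel to 'u'.
The other patterns: stems ending in -k change the last vowel to 'o'; stems ending in -m insert -er- after the first vowel; stems ending in -h or -s add -us.
So wogig → wogug.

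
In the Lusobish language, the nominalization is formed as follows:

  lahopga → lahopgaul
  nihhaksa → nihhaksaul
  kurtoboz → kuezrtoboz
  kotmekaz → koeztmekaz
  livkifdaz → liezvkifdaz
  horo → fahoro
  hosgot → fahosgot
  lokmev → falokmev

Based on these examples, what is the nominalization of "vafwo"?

favafwo

lahopga and kotmekaz both have last vowel 'a' yet inflect differently (lahopgaul, koeztmekaz), so the last vowel is not what conditions the rule; the final letter is.
"vafwo" ends in -o. The one such stem in the data (horo → fahoro) adds the prefix fa-, so the same rule applies.
So vafwo → favafwo.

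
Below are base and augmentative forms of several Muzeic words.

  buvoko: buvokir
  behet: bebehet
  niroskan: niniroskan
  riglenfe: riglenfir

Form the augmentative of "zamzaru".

zamzarir

behet and riglenfe both have last vowel 'e' yet inflect differently (bebehet, riglenfir), so the last vowel is not what conditions the rule; whether the stem ends in a vowel or a consonant is.
"zamzaru" ends in a vowel. The stems ending in a vowel (buvoko → buvokir, riglenfe → riglenfir) drop the final letter and add -ir.
So zamzaru → zamzarir.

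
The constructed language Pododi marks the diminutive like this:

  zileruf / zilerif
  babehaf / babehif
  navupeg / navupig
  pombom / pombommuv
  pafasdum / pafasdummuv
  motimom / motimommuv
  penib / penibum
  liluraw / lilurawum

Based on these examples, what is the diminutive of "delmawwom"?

zileruf and pafasdum both have last vowel 'u' yet inflect differently (zilerif, pafasdummuv), so the last vowel is not what conditions the rule; the final letter is.
"delmawwom" ends in -m. The stems ending in -m (pombom → pombommuv, pafasdum → pafasdummuv, motimom → motimommuv) double the final consonant and add -uv.
The other patterns: stems ending in -f or -g change the last vowel to 'i'; stems ending in -b or -w add -um.
So delmawwom → delmawwommuv.

delmawwommuv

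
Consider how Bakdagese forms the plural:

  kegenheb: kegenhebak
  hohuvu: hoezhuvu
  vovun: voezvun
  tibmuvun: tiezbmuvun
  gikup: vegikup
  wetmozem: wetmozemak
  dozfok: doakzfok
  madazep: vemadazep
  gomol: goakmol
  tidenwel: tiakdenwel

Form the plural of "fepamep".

hohuvu and gikup both have last vowel 'u' yet inflect differently (hoezhuvu, vegikup), so the last vowel is not what conditions the rule; the final letter is.
"fepamep" ends in -p. The stems ending in -p (madazep → vemadazep, gikup → vegikup) add the prefix ve-.
The other patterns: stems ending in -n or -u insert -ez- after the first vowel; stems ending in -b or -m add -ak; stems ending in -k or -l insert -ak- after the first vowel.
So fepamep → vefepamep.

vefepamep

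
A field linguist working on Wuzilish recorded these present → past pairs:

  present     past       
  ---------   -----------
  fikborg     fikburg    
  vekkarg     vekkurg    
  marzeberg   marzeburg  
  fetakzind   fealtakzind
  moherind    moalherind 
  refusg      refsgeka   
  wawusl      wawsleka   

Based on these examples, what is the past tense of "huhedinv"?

hualhedinv

fikborg and refusg both end in -g yet inflect differently (fikburg, refsgeka), so the final letter is not what conditions the rule; the second-to-last letter is.
"huhedinv" has second-to-last letter 'n'. The stems whose second-to-last letter is 'n' (fetakzind → fealtakzind, moherind → moalherind) insert -al- after the first vowel.
So huhedinv → hualhedinv.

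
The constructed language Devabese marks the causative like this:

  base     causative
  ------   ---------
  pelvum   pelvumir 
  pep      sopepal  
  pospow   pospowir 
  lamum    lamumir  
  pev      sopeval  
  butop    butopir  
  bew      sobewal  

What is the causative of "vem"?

sovemal

pep and butop both end in -p yet inflect differently (sopepal, butopir), so the final letter is not what conditions the rule; the number of vowels is.
"vem" has 1 vowel. The stems with 1 vowel (bew → sobewal, pev → sopeval, pep → sopepal) add so- … -al around the stem.
The other pattern: stems with 2 vowels add -ir.
So vem → sovemal.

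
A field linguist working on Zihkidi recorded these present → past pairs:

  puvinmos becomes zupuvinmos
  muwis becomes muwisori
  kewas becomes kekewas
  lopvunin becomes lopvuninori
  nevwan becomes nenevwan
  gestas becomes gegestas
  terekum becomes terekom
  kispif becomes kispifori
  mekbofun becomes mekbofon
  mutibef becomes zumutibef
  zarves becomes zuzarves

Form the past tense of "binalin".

binalinori

"binalin" has last vowel 'i'. The stems whose last vowel is 'i' (kispif → kispifori, lopvunin → lopvuninori, muwis → muwisori) add -ori.
So binalin → binalinori.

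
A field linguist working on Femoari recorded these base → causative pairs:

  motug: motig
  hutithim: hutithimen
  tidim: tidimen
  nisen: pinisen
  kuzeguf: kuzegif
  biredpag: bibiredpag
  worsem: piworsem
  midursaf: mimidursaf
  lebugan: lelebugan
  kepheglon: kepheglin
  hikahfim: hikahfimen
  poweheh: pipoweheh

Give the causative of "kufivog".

lebugan and nisen both end in -n yet inflect differently (lelebugan, pinisen), so the final letter is not what conditions the rule; the last vowel is.
"kufivog" has last vowel 'o'. The one such stem in the data (kepheglon → kepheglin) changes the last vowel to 'i' (as do kuzeguf, motug), so the same rule applies.
So kufivog → kufivig.

kufivig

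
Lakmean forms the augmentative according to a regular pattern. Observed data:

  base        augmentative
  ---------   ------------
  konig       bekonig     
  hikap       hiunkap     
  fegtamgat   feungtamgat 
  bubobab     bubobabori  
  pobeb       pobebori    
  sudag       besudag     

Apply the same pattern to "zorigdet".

sudag and bubobab both have last vowel 'a' yet inflect differently (besudag, bubobabori), so the last vowel is not what conditions the rule; the final letter is.
"zorigdet" ends in -t. The one such stem in the data (fegtamgat → feungtamgat) inserts -un- after the first vowel (as does hikap), so the same rule applies.
The other patterns: stems ending in -g add the prefix be-; stems ending in -b add -ori.
So zorigdet → zounrigdet.

zounrigdet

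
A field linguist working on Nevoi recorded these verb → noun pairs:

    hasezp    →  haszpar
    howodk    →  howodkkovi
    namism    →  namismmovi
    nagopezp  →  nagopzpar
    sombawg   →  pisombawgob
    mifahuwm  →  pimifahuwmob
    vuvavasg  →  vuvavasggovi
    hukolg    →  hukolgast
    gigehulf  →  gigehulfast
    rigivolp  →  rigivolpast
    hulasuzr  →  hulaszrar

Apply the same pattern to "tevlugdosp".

"tevlugdosp" has second-to-last letter 's'. The stems whose second-to-last letter is 's' (vuvavasg → vuvavasggovi, namism → namismmovi) double the final consonant and add -ovi.
The other patterns: stems whose second-to-last letter is 'z' delete the last vowel and add -ar; stems whose second-to-last letter is 'l' add -ast; stems whose second-to-last letter is 'w' add pi- … -ob around the stem.
So tevlugdosp → tevlugdosppovi.

tevlugdosppovi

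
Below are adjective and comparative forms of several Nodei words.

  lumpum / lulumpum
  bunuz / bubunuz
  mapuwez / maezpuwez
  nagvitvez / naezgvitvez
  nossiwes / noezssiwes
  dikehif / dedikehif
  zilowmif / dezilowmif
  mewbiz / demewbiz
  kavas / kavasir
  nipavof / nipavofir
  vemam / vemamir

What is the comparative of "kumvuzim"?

dekumvuzim

bunuz and mapuwez both end in -z yet inflect differently (bubunuz, maezpuwez), so the final letter is not what conditions the rule; the last vowel is.
"kumvuzim" has last vowel 'i'. The stems whose last vowel is 'i' (dikehif → dedikehif, zilowmif → dezilowmif, mewbiz → demewbiz) add the prefix de-.
So kumvuzim → dekumvuzim.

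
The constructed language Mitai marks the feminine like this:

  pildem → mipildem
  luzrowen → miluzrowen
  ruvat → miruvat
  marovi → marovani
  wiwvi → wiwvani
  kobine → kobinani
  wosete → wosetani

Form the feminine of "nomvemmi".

nomvemmani

"nomvemmi" ends in a vowel. The stems ending in a vowel (marovi → marovani, wiwvi → wiwvani, kobine → kobinani) drop the final letter and add -ani.
So nomvemmi → nomvemmani.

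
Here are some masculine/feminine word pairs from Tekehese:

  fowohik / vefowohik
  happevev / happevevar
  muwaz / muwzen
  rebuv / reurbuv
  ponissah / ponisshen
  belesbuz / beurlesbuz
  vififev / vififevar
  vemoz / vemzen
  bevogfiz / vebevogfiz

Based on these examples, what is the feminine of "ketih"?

happevev and rebuv both end in -v yet inflect differently (happevevar, reurbuv), so the final letter is not what conditions the rule; the last vowel is.
"ketih" has last vowel 'i'. The stems whose last vowel is 'i' (bevogfiz → vebevogfiz, fowohik → vefowohik) add the prefix ve-.
The other patterns: stems whose last vowel is 'e' add -ar; stems whose last vowel is 'u' insert -ur- after the first vowel; stems whose last vowel is 'a' or 'o' delete the last vowel and add -en.
So ketih → veketih.

veketih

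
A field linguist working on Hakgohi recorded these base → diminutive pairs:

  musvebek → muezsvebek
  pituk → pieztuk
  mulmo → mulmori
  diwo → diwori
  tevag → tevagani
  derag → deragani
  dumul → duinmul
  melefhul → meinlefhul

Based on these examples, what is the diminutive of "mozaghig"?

pituk and dumul both have last vowel 'u' yet inflect differently (pieztuk, duinmul), so the last vowel is not what conditions the rule; the final letter is.
"mozaghig" ends in -g. The stems ending in -g (tevag → tevagani, derag → deragani) add -ani.
The other patterns: stems ending in -k insert -ez- after the first vowel; stems ending in -o drop the final letter and add -ori; stems ending in -l insert -in- after the first vowel.
So mozaghig → mozaghigani.

mozaghigani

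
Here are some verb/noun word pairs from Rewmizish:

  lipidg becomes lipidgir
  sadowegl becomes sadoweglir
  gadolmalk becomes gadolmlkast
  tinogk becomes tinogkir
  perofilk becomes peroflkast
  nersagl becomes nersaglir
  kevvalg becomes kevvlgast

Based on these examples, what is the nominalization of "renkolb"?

kevvalg and lipidg both end in -g yet inflect differently (kevvlgast, lipidgir), so the final letter is not what conditions the rule; the second-to-last letter is.
"renkolb" has second-to-last letter 'l'. The stems whose second-to-last letter is 'l' (perofilk → peroflkast, kevvalg → kevvlgast, gadolmalk → gadolmlkast) delete the last vowel and add -ast.
So renkolb → renklbast.

renklbast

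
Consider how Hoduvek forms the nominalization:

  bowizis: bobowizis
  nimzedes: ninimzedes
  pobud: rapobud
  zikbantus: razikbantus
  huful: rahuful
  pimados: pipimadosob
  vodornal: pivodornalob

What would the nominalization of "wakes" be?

wawakes

bowizis and zikbantus both end in -s yet inflect differently (bobowizis, razikbantus), so the final letter is not what conditions the rule; the last vowel is.
"wakes" has last vowel 'e'. The one such stem in the data (nimzedes → ninimzedes) repeats the first consonant+vowel as a prefix (as does bowizis), so the same rule applies.
The other patterns: stems whose last vowel is 'u' add the prefix ra-; stems whose last vowel is 'a' or 'o' add pi- … -ob around the stem.
So wakes → wawakes.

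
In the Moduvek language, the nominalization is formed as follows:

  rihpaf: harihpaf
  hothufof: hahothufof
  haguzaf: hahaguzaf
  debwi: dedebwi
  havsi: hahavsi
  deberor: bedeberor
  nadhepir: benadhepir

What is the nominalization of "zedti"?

zezedti

hothufof and deberor both have last vowel 'o' yet inflect differently (hahothufof, bedeberor), so the last vowel is not what conditions the rule; the final letter is.
"zedti" ends in -i. The stems ending in -i (debwi → dedebwi, havsi → hahavsi) repeat the first consonant+vowel as a prefix.
The other patterns: stems ending in -f add the prefix ha-; stems ending in -r add the prefix be-.
So zedti → zezedti.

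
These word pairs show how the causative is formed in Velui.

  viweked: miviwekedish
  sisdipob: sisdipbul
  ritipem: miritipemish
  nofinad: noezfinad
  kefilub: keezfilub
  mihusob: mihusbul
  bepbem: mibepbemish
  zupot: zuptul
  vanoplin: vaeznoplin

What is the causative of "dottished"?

sisdipob and kefilub both end in -b yet inflect differently (sisdipbul, keezfilub), so the final letter is not what conditions the rule; the last vowel is.
"dottished" has last vowel 'e'. The stems whose last vowel is 'e' (bepbem → mibepbemish, viweked → miviwekedish, ritipem → miritipemish) add mi- … -ish around the stem.
So dottished → midottishedish.

midottishedish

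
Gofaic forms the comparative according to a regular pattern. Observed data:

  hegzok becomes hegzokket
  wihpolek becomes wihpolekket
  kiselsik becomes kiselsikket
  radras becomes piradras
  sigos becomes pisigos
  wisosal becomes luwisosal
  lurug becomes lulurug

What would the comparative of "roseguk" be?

rosegukket

hegzok and sigos both have last vowel 'o' yet inflect differently (hegzokket, pisigos), so the last vowel is not what conditions the rule; the final letter is.
"roseguk" ends in -k. The stems ending in -k (hegzok → hegzokket, wihpolek → wihpolekket, kiselsik → kiselsikket) double the final consonant and add -et.
The other patterns: stems ending in -s add the prefix pi-; stems ending in -g or -l add the prefix lu-.
So roseguk → rosegukket.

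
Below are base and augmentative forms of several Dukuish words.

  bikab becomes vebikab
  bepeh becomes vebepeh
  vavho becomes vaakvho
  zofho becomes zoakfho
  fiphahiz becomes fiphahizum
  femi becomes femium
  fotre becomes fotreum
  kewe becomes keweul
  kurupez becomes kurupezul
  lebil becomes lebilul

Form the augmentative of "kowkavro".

fotre and kewe both end in -e yet inflect differently (fotreum, keweul), so the final letter is not what conditions the rule; the first letter is.
"kowkavro" begins with k-. The stems beginning with k- (kewe → keweul, kurupez → kurupezul) add -ul.
The other patterns: stems beginning with b- add the prefix ve-; stems beginning with v- or z- insert -ak- after the first vowel; stems beginning with f- add -um.
So kowkavro → kowkavroul.

kowkavroul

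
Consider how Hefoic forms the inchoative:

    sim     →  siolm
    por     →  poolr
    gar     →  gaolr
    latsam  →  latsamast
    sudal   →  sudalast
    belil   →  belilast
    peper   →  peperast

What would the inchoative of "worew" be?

"worew" has 2 vowels. The stems with 2 vowels (latsam → latsamast, sudal → sudalast, belil → belilast) add -ast.
The other pattern: stems with 1 vowel insert -ol- after the first vowel.
So worew → worewast.

worewast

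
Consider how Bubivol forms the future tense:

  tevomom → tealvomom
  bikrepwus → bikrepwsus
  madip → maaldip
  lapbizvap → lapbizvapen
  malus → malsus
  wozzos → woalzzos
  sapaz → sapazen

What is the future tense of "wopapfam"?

wopapfamen

bikrepwus and wozzos both end in -s yet inflect differently (bikrepwsus, woalzzos), so the final letter is not what conditions the rule; the last vowel is.
"wopapfam" has last vowel 'a'. The stems whose last vowel is 'a' (sapaz → sapazen, lapbizvap → lapbizvapen) add -en.
The other patterns: stems whose last vowel is 'u' delete the last vowel and add -us; stems whose last vowel is 'i' or 'o' insert -al- after the first vowel.
So wopapfam → wopapfamen.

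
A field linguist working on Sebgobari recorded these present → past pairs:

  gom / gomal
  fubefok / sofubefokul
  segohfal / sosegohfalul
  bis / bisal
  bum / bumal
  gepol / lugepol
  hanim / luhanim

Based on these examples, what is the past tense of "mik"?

mikal

gom and hanim both end in -m yet inflect differently (gomal, luhanim), so the final letter is not what conditions the rule; the number of vowels is.
"mik" has 1 vowel. The stems with 1 vowel (gom → gomal, bis → bisal, bum → bumal) add -al.
So mik → mikal.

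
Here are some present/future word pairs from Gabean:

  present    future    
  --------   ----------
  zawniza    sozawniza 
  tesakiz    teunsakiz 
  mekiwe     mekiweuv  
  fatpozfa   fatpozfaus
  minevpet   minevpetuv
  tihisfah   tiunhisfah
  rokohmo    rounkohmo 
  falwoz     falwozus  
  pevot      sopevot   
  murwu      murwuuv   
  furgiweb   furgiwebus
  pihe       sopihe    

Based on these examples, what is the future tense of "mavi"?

"mavi" begins with m-. The stems beginning with m- (murwu → murwuuv, mekiwe → mekiweuv, minevpet → minevpetuv) add -uv.
So mavi → maviuv.

maviuv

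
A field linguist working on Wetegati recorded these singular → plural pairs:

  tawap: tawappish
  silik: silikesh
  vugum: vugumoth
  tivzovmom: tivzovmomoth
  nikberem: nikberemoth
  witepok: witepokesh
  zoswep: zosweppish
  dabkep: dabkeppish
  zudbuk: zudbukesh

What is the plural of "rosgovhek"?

rosgovhekesh

"rosgovhek" ends in -k. The stems ending in -k (zudbuk → zudbukesh, silik → silikesh, witepok → witepokesh) add -esh.
The other patterns: stems ending in -p double the final consonant and add -ish; stems ending in -m add -oth.
So rosgovhek → rosgovhekesh.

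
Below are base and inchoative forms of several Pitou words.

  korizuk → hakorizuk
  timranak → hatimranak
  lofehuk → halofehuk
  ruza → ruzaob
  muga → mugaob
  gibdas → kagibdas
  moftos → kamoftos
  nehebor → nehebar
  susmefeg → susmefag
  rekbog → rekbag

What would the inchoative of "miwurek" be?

timranak and ruza both have last vowel 'a' yet inflect differently (hatimranak, ruzaob), so the last vowel is not what conditions the rule; the final letter is.
"miwurek" ends in -k. The stems ending in -k (korizuk → hakorizuk, timranak → hatimranak, lofehuk → halofehuk) add the prefix ha-.
So miwurek → hamiwurek.

hamiwurek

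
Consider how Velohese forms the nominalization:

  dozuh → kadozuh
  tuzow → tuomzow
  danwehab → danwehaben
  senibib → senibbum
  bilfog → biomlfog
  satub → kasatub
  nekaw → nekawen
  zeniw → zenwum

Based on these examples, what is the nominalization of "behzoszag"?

behzoszagen

zeniw and nekaw both end in -w yet inflect differently (zenwum, nekawen), so the final letter is not what conditions the rule; the last vowel is.
"behzoszag" has last vowel 'a'. The stems whose last vowel is 'a' (nekaw → nekawen, danwehab → danwehaben) add -en.
The other patterns: stems whose last vowel is 'i' delete the last vowel and add -um; stems whose last vowel is 'u' add the prefix ka-; stems whose last vowel is 'o' insert -om- after the first vowel.
So behzoszag → behzoszagen.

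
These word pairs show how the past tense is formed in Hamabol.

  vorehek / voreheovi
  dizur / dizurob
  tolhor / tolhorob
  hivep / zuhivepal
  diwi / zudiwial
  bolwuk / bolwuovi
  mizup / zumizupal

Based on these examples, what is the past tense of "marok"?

"marok" ends in -k. The stems ending in -k (vorehek → voreheovi, bolwuk → bolwuovi) drop the final letter and add -ovi.
The other patterns: stems ending in -r add -ob; stems ending in -i or -p add zu- … -al around the stem.
So marok → maroovi.

maroovi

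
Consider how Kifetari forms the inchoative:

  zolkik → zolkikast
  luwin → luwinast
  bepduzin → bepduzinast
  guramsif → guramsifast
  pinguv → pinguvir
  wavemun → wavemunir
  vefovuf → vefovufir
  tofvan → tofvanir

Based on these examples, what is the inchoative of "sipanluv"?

sipanluvir

luwin and wavemun both end in -n yet inflect differently (luwinast, wavemunir), so the final letter is not what conditions the rule; the last vowel is.
"sipanluv" has last vowel 'u'. The stems whose last vowel is 'u' (pinguv → pinguvir, wavemun → wavemunir, vefovuf → vefovufir) add -ir.
The other pattern: stems whose last vowel is 'i' add -ast.
So sipanluv → sipanluvir.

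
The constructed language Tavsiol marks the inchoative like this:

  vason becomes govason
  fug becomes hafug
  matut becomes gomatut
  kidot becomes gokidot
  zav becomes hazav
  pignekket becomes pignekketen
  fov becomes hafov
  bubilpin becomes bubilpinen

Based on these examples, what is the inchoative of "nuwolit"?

matut and pignekket both end in -t yet inflect differently (gomatut, pignekketen), so the final letter is not what conditions the rule; the number of vowels is.
"nuwolit" has 3 vowels. The stems with 3 vowels (pignekket → pignekketen, bubilpin → bubilpinen) add -en.
So nuwolit → nuwoliten.

nuwoliten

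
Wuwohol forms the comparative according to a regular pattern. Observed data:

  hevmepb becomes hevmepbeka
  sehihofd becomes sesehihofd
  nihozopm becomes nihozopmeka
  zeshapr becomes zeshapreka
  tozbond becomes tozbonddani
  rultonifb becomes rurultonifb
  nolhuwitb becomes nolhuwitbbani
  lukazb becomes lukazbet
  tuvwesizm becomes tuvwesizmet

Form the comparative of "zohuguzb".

lukazb and rultonifb both end in -b yet inflect differently (lukazbet, rurultonifb), so the final letter is not what conditions the rule; the second-to-last letter is.
"zohuguzb" has second-to-last letter 'z'. The stems whose second-to-last letter is 'z' (lukazb → lukazbet, tuvwesizm → tuvwesizmet) add -et.
The other patterns: stems whose second-to-last letter is 'f' repeat the first consonant+vowel as a prefix; stems whose second-to-last letter is 'p' add -eka; stems whose second-to-last letter is 'n' or 't' double the final consonant and add -ani.
So zohuguzb → zohuguzbet.

zohuguzbet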